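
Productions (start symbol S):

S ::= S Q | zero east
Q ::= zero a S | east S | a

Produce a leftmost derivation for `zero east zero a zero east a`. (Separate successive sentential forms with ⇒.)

S ⇒ S Q   [S ::= S Q]
S Q ⇒ zero east Q   [S ::= zero east]
zero east Q ⇒ zero east zero a S   [Q ::= zero a S]
zero east zero a S ⇒ zero east zero a S Q   [S ::= S Q]
zero east zero a S Q ⇒ zero east zero a zero east Q   [S ::= zero east]
zero east zero a zero east Q ⇒ zero east zero a zero east a   [Q ::= a]

S ⇒ S Q ⇒ zero east Q ⇒ zero east zero a S ⇒ zero east zero a S Q ⇒ zero east zero a zero east Q ⇒ zero east zero a zero east a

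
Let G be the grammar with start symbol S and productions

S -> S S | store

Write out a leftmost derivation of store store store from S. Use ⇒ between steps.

S ⇒ S S   [S -> S S]
S S ⇒ S S S   [S -> S S]
S S S ⇒ store S S   [S -> store]
store S S ⇒ store store S   [S -> store]
store store S ⇒ store store store   [S -> store]

S ⇒ S S ⇒ S S S ⇒ store S S ⇒ store store S ⇒ store store store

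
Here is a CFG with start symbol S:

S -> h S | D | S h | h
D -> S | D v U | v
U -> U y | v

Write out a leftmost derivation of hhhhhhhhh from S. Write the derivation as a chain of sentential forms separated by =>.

S => hS => hSh => hhSh => hhShh => hhShhh => hhShhhh => hhShhhhh => hhhShhhhh => hhhhhhhhh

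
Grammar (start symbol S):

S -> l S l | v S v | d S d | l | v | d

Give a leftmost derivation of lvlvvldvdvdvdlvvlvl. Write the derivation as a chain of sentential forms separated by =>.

S => lSl => lvSvl => lvlSlvl => lvlvSvlvl => lvlvvSvvlvl => lvlvvlSlvvlvl => lvlvvldSdlvvlvl => lvlvvldvSvdlvvlvl => lvlvvldvdSdvdlvvlvl => lvlvvldvdvdvdlvvlvl

S => lSl   [S -> l S l]
lSl => lvSvl   [S -> v S v]
lvSvl => lvlSlvl   [S -> l S l]
lvlSlvl => lvlvSvlvl   [S -> v S v]
lvlvSvlvl => lvlvvSvvlvl   [S -> v S v]
lvlvvSvvlvl => lvlvvlSlvvlvl   [S -> l S l]
lvlvvlSlvvlvl => lvlvvldSdlvvlvl   [S -> d S d]
lvlvvldSdlvvlvl => lvlvvldvSvdlvvlvl   [S -> v S v]
lvlvvldvSvdlvvlvl => lvlvvldvdSdvdlvvlvl   [S -> d S d]
lvlvvldvdSdvdlvvlvl => lvlvvldvdvdvdlvvlvl   [S -> v]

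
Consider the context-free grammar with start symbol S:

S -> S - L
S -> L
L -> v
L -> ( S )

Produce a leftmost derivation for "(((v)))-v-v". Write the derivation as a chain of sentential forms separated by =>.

S => S-L => S-L-L => L-L-L => (S)-L-L => (L)-L-L => ((S))-L-L => ((L))-L-L => (((S)))-L-L => (((L)))-L-L => (((v)))-L-L => (((v)))-v-L => (((v)))-v-v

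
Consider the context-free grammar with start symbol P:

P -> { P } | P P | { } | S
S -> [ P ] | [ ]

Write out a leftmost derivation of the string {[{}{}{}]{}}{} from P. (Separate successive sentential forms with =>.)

P => PP => {P}P => {PP}P => {SP}P => {[P]P}P => {[PP]P}P => {[PPP]P}P => {[{}PP]P}P => {[{}{}P]P}P => {[{}{}{}]P}P => {[{}{}{}]{}}P => {[{}{}{}]{}}{}

P => PP   [P -> P P]
PP => {P}P   [P -> { P }]
{P}P => {PP}P   [P -> P P]
{PP}P => {SP}P   [P -> S]
{SP}P => {[P]P}P   [S -> [ P ]]
{[P]P}P => {[PP]P}P   [P -> P P]
{[PP]P}P => {[PPP]P}P   [P -> P P]
{[PPP]P}P => {[{}PP]P}P   [P -> { }]
{[{}PP]P}P => {[{}{}P]P}P   [P -> { }]
{[{}{}P]P}P => {[{}{}{}]P}P   [P -> { }]
{[{}{}{}]P}P => {[{}{}{}]{}}P   [P -> { }]
{[{}{}{}]{}}P => {[{}{}{}]{}}{}   [P -> { }]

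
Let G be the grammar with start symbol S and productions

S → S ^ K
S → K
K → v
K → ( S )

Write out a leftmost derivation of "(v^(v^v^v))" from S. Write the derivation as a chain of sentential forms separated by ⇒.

S ⇒ K   [S → K]
K ⇒ (S)   [K → ( S )]
(S) ⇒ (S^K)   [S → S ^ K]
(S^K) ⇒ (K^K)   [S → K]
(K^K) ⇒ (v^K)   [K → v]
(v^K) ⇒ (v^(S))   [K → ( S )]
(v^(S)) ⇒ (v^(S^K))   [S → S ^ K]
(v^(S^K)) ⇒ (v^(S^K^K))   [S → S ^ K]
(v^(S^K^K)) ⇒ (v^(K^K^K))   [S → K]
(v^(K^K^K)) ⇒ (v^(v^K^K))   [K → v]
(v^(v^K^K)) ⇒ (v^(v^v^K))   [K → v]
(v^(v^v^K)) ⇒ (v^(v^v^v))   [K → v]

S ⇒ K ⇒ (S) ⇒ (S^K) ⇒ (K^K) ⇒ (v^K) ⇒ (v^(S)) ⇒ (v^(S^K)) ⇒ (v^(S^K^K)) ⇒ (v^(K^K^K)) ⇒ (v^(v^K^K)) ⇒ (v^(v^v^K)) ⇒ (v^(v^v^v))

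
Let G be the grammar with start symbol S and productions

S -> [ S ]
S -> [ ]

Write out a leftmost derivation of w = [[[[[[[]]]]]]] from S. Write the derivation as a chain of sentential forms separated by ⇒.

S ⇒ [S] ⇒ [[S]] ⇒ [[[S]]] ⇒ [[[[S]]]] ⇒ [[[[[S]]]]] ⇒ [[[[[[S]]]]]] ⇒ [[[[[[[]]]]]]]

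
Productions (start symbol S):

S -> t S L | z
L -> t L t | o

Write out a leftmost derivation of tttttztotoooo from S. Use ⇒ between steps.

S ⇒ tSL ⇒ ttSLL ⇒ tttSLLL ⇒ ttttSLLLL ⇒ tttttSLLLLL ⇒ tttttzLLLLL ⇒ tttttztLtLLLL ⇒ tttttztotLLLL ⇒ tttttztotoLLL ⇒ tttttztotooLL ⇒ tttttztotoooL ⇒ tttttztotoooo

S ⇒ tSL   [S -> t S L]
tSL ⇒ ttSLL   [S -> t S L]
ttSLL ⇒ tttSLLL   [S -> t S L]
tttSLLL ⇒ ttttSLLLL   [S -> t S L]
ttttSLLLL ⇒ tttttSLLLLL   [S -> t S L]
tttttSLLLLL ⇒ tttttzLLLLL   [S -> z]
tttttzLLLLL ⇒ tttttztLtLLLL   [L -> t L t]
tttttztLtLLLL ⇒ tttttztotLLLL   [L -> o]
tttttztotLLLL ⇒ tttttztotoLLL   [L -> o]
tttttztotoLLL ⇒ tttttztotooLL   [L -> o]
tttttztotooLL ⇒ tttttztotoooL   [L -> o]
tttttztotoooL ⇒ tttttztotoooo   [L -> o]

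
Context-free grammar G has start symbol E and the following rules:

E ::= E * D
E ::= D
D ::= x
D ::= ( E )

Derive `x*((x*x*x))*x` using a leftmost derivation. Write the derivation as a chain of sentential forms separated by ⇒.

E ⇒ E*D   [E ::= E * D]
E*D ⇒ E*D*D   [E ::= E * D]
E*D*D ⇒ D*D*D   [E ::= D]
D*D*D ⇒ x*D*D   [D ::= x]
x*D*D ⇒ x*(E)*D   [D ::= ( E )]
x*(E)*D ⇒ x*(D)*D   [E ::= D]
x*(D)*D ⇒ x*((E))*D   [D ::= ( E )]
x*((E))*D ⇒ x*((E*D))*D   [E ::= E * D]
x*((E*D))*D ⇒ x*((E*D*D))*D   [E ::= E * D]
x*((E*D*D))*D ⇒ x*((D*D*D))*D   [E ::= D]
x*((D*D*D))*D ⇒ x*((x*D*D))*D   [D ::= x]
x*((x*D*D))*D ⇒ x*((x*x*D))*D   [D ::= x]
x*((x*x*D))*D ⇒ x*((x*x*x))*D   [D ::= x]
x*((x*x*x))*D ⇒ x*((x*x*x))*x   [D ::= x]

E ⇒ E*D ⇒ E*D*D ⇒ D*D*D ⇒ x*D*D ⇒ x*(E)*D ⇒ x*(D)*D ⇒ x*((E))*D ⇒ x*((E*D))*D ⇒ x*((E*D*D))*D ⇒ x*((D*D*D))*D ⇒ x*((x*D*D))*D ⇒ x*((x*x*D))*D ⇒ x*((x*x*x))*D ⇒ x*((x*x*x))*x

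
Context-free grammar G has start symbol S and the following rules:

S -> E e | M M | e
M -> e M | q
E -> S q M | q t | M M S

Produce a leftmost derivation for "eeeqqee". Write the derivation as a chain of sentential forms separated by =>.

S => Ee   [S -> E e]
Ee => MMSe   [E -> M M S]
MMSe => eMMSe   [M -> e M]
eMMSe => eeMMSe   [M -> e M]
eeMMSe => eeeMMSe   [M -> e M]
eeeMMSe => eeeqMSe   [M -> q]
eeeqMSe => eeeqqSe   [M -> q]
eeeqqSe => eeeqqee   [S -> e]

S => Ee => MMSe => eMMSe => eeMMSe => eeeMMSe => eeeqMSe => eeeqqSe => eeeqqee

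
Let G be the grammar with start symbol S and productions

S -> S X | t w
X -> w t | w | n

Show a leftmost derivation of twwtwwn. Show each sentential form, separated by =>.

S => SX   [S -> S X]
SX => SXX   [S -> S X]
SXX => SXXX   [S -> S X]
SXXX => SXXXX   [S -> S X]
SXXXX => twXXXX   [S -> t w]
twXXXX => twwtXXX   [X -> w t]
twwtXXX => twwtwXX   [X -> w]
twwtwXX => twwtwwX   [X -> w]
twwtwwX => twwtwwn   [X -> n]

S=>SX=>SXX=>SXXX=>SXXXX=>twXXXX=>twwtXXX=>twwtwXX=>twwtwwX=>twwtwwn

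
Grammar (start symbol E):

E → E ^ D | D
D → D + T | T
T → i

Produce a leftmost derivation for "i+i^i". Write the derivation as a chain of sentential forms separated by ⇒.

E ⇒ E^D ⇒ D^D ⇒ D+T^D ⇒ T+T^D ⇒ i+T^D ⇒ i+i^D ⇒ i+i^T ⇒ i+i^i

E ⇒ E^D   [E → E ^ D]
E^D ⇒ D^D   [E → D]
D^D ⇒ D+T^D   [D → D + T]
D+T^D ⇒ T+T^D   [D → T]
T+T^D ⇒ i+T^D   [T → i]
i+T^D ⇒ i+i^D   [T → i]
i+i^D ⇒ i+i^T   [D → T]
i+i^T ⇒ i+i^i   [T → i]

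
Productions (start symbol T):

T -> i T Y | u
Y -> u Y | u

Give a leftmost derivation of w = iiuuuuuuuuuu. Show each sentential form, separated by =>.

T=>iTY=>iiTYY=>iiuYY=>iiuuYY=>iiuuuY=>iiuuuuY=>iiuuuuuY=>iiuuuuuuY=>iiuuuuuuuY=>iiuuuuuuuuY=>iiuuuuuuuuuY=>iiuuuuuuuuuu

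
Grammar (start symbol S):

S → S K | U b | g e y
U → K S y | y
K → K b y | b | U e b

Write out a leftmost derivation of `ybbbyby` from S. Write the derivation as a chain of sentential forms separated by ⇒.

S ⇒ SK ⇒ UbK ⇒ ybK ⇒ ybKby ⇒ ybKbyby ⇒ ybbbyby

S ⇒ SK   [S → S K]
SK ⇒ UbK   [S → U b]
UbK ⇒ ybK   [U → y]
ybK ⇒ ybKby   [K → K b y]
ybKby ⇒ ybKbyby   [K → K b y]
ybKbyby ⇒ ybbbyby   [K → b]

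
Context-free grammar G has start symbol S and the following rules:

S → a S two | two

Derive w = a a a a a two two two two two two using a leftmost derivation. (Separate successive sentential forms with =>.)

S => a S two => a a S two two => a a a S two two two => a a a a S two two two two => a a a a a S two two two two two => a a a a a two two two two two two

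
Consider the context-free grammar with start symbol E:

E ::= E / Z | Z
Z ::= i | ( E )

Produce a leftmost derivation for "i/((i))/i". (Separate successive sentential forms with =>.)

E => E/Z   [E ::= E / Z]
E/Z => E/Z/Z   [E ::= E / Z]
E/Z/Z => Z/Z/Z   [E ::= Z]
Z/Z/Z => i/Z/Z   [Z ::= i]
i/Z/Z => i/(E)/Z   [Z ::= ( E )]
i/(E)/Z => i/(Z)/Z   [E ::= Z]
i/(Z)/Z => i/((E))/Z   [Z ::= ( E )]
i/((E))/Z => i/((Z))/Z   [E ::= Z]
i/((Z))/Z => i/((i))/Z   [Z ::= i]
i/((i))/Z => i/((i))/i   [Z ::= i]

E => E/Z => E/Z/Z => Z/Z/Z => i/Z/Z => i/(E)/Z => i/(Z)/Z => i/((E))/Z => i/((Z))/Z => i/((i))/Z => i/((i))/i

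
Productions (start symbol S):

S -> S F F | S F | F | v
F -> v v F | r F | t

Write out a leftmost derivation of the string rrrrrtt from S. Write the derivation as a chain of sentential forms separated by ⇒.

S ⇒ SF   [S -> S F]
SF ⇒ FF   [S -> F]
FF ⇒ rFF   [F -> r F]
rFF ⇒ rrFF   [F -> r F]
rrFF ⇒ rrrFF   [F -> r F]
rrrFF ⇒ rrrrFF   [F -> r F]
rrrrFF ⇒ rrrrrFF   [F -> r F]
rrrrrFF ⇒ rrrrrtF   [F -> t]
rrrrrtF ⇒ rrrrrtt   [F -> t]

S ⇒ SF ⇒ FF ⇒ rFF ⇒ rrFF ⇒ rrrFF ⇒ rrrrFF ⇒ rrrrrFF ⇒ rrrrrtF ⇒ rrrrrtt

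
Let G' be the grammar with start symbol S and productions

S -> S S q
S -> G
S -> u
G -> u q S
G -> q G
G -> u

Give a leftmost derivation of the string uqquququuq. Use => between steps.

S => G   [S -> G]
G => uqS   [G -> u q S]
uqS => uqSSq   [S -> S S q]
uqSSq => uqGSq   [S -> G]
uqGSq => uqqGSq   [G -> q G]
uqqGSq => uqquqSSq   [G -> u q S]
uqquqSSq => uqquqGSq   [S -> G]
uqquqGSq => uqququqSSq   [G -> u q S]
uqququqSSq => uqquququSq   [S -> u]
uqquququSq => uqquququuq   [S -> u]

S => G => uqS => uqSSq => uqGSq => uqqGSq => uqquqSSq => uqquqGSq => uqququqSSq => uqquququSq => uqquququuq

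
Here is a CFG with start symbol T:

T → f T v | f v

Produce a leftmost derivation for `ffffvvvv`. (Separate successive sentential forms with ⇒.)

T ⇒ fTv   [T → f T v]
fTv ⇒ ffTvv   [T → f T v]
ffTvv ⇒ fffTvvv   [T → f T v]
fffTvvv ⇒ ffffvvvv   [T → f v]

T ⇒ fTv ⇒ ffTvv ⇒ fffTvvv ⇒ ffffvvvv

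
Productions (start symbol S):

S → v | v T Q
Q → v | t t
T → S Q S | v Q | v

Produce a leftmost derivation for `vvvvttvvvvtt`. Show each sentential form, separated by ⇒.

S ⇒ vTQ   [S → v T Q]
vTQ ⇒ vSQSQ   [T → S Q S]
vSQSQ ⇒ vvTQQSQ   [S → v T Q]
vvTQQSQ ⇒ vvvQQSQ   [T → v]
vvvQQSQ ⇒ vvvvQSQ   [Q → v]
vvvvQSQ ⇒ vvvvttSQ   [Q → t t]
vvvvttSQ ⇒ vvvvttvTQQ   [S → v T Q]
vvvvttvTQQ ⇒ vvvvttvvQQQ   [T → v Q]
vvvvttvvQQQ ⇒ vvvvttvvvQQ   [Q → v]
vvvvttvvvQQ ⇒ vvvvttvvvvQ   [Q → v]
vvvvttvvvvQ ⇒ vvvvttvvvvtt   [Q → t t]

S⇒vTQ⇒vSQSQ⇒vvTQQSQ⇒vvvQQSQ⇒vvvvQSQ⇒vvvvttSQ⇒vvvvttvTQQ⇒vvvvttvvQQQ⇒vvvvttvvvQQ⇒vvvvttvvvvQ⇒vvvvttvvvvtt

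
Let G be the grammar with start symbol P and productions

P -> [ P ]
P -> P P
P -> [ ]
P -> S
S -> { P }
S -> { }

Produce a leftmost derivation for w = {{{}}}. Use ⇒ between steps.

P⇒S⇒{P}⇒{S}⇒{{P}}⇒{{S}}⇒{{{}}}

P ⇒ S   [P -> S]
S ⇒ {P}   [S -> { P }]
{P} ⇒ {S}   [P -> S]
{S} ⇒ {{P}}   [S -> { P }]
{{P}} ⇒ {{S}}   [P -> S]
{{S}} ⇒ {{{}}}   [S -> { }]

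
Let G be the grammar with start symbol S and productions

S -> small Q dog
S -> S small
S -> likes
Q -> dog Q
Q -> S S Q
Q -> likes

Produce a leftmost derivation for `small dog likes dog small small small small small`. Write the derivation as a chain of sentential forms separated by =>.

S => S small   [S -> S small]
S small => S small small   [S -> S small]
S small small => S small small small   [S -> S small]
S small small small => S small small small small   [S -> S small]
S small small small small => S small small small small small   [S -> S small]
S small small small small small => small Q dog small small small small small   [S -> small Q dog]
small Q dog small small small small small => small dog Q dog small small small small small   [Q -> dog Q]
small dog Q dog small small small small small => small dog likes dog small small small small small   [Q -> likes]

S => S small => S small small => S small small small => S small small small small => S small small small small small => small Q dog small small small small small => small dog Q dog small small small small small => small dog likes dog small small small small small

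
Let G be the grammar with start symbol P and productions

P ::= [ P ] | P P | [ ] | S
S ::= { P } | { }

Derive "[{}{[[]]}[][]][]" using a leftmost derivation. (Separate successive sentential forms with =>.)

P => PP   [P ::= P P]
PP => [P]P   [P ::= [ P ]]
[P]P => [PP]P   [P ::= P P]
[PP]P => [PPP]P   [P ::= P P]
[PPP]P => [SPP]P   [P ::= S]
[SPP]P => [{}PP]P   [S ::= { }]
[{}PP]P => [{}PPP]P   [P ::= P P]
[{}PPP]P => [{}SPP]P   [P ::= S]
[{}SPP]P => [{}{P}PP]P   [S ::= { P }]
[{}{P}PP]P => [{}{[P]}PP]P   [P ::= [ P ]]
[{}{[P]}PP]P => [{}{[[]]}PP]P   [P ::= [ ]]
[{}{[[]]}PP]P => [{}{[[]]}[]P]P   [P ::= [ ]]
[{}{[[]]}[]P]P => [{}{[[]]}[][]]P   [P ::= [ ]]
[{}{[[]]}[][]]P => [{}{[[]]}[][]][]   [P ::= [ ]]

P=>PP=>[P]P=>[PP]P=>[PPP]P=>[SPP]P=>[{}PP]P=>[{}PPP]P=>[{}SPP]P=>[{}{P}PP]P=>[{}{[P]}PP]P=>[{}{[[]]}PP]P=>[{}{[[]]}[]P]P=>[{}{[[]]}[][]]P=>[{}{[[]]}[][]][]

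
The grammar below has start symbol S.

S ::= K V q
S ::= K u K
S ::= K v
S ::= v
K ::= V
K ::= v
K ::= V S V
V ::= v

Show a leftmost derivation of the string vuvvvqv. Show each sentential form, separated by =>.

S => KuK   [S ::= K u K]
KuK => vuK   [K ::= v]
vuK => vuVSV   [K ::= V S V]
vuVSV => vuvSV   [V ::= v]
vuvSV => vuvKVqV   [S ::= K V q]
vuvKVqV => vuvVVqV   [K ::= V]
vuvVVqV => vuvvVqV   [V ::= v]
vuvvVqV => vuvvvqV   [V ::= v]
vuvvvqV => vuvvvqv   [V ::= v]

S => KuK => vuK => vuVSV => vuvSV => vuvKVqV => vuvVVqV => vuvvVqV => vuvvvqV => vuvvvqv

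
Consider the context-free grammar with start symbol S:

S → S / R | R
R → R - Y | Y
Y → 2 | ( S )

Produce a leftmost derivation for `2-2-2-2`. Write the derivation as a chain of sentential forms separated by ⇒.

S ⇒ R ⇒ R-Y ⇒ R-Y-Y ⇒ R-Y-Y-Y ⇒ Y-Y-Y-Y ⇒ 2-Y-Y-Y ⇒ 2-2-Y-Y ⇒ 2-2-2-Y ⇒ 2-2-2-2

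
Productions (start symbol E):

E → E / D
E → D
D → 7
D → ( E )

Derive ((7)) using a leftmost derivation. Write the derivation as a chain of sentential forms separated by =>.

E=>D=>(E)=>(D)=>((E))=>((D))=>((7))

E => D   [E → D]
D => (E)   [D → ( E )]
(E) => (D)   [E → D]
(D) => ((E))   [D → ( E )]
((E)) => ((D))   [E → D]
((D)) => ((7))   [D → 7]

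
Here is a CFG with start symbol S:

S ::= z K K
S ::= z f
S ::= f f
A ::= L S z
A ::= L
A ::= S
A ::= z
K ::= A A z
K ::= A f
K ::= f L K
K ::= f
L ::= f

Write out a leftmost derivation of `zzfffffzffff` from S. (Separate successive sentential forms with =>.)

S => zKK => zAfK => zSfK => zzKKfK => zzfLKKfK => zzffKKfK => zzffAfKfK => zzffLSzfKfK => zzfffSzfKfK => zzfffffzfKfK => zzfffffzfffK => zzfffffzffff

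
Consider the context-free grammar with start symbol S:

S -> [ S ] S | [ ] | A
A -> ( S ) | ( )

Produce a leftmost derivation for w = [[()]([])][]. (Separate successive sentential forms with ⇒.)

S ⇒ [S]S   [S -> [ S ] S]
[S]S ⇒ [[S]S]S   [S -> [ S ] S]
[[S]S]S ⇒ [[A]S]S   [S -> A]
[[A]S]S ⇒ [[()]S]S   [A -> ( )]
[[()]S]S ⇒ [[()]A]S   [S -> A]
[[()]A]S ⇒ [[()](S)]S   [A -> ( S )]
[[()](S)]S ⇒ [[()]([])]S   [S -> [ ]]
[[()]([])]S ⇒ [[()]([])][]   [S -> [ ]]

S ⇒ [S]S ⇒ [[S]S]S ⇒ [[A]S]S ⇒ [[()]S]S ⇒ [[()]A]S ⇒ [[()](S)]S ⇒ [[()]([])]S ⇒ [[()]([])][]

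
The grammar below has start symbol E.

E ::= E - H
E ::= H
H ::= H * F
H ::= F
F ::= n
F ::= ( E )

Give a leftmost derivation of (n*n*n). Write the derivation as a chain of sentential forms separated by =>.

E => H => F => (E) => (H) => (H*F) => (H*F*F) => (F*F*F) => (n*F*F) => (n*n*F) => (n*n*n)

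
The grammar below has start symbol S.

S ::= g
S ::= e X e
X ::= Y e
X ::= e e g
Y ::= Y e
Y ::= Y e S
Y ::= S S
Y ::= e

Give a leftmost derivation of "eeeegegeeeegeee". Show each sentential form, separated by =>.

S=>eXe=>eYee=>eYeSee=>eSSeSee=>eeXeSeSee=>eeeegeSeSee=>eeeegegeSee=>eeeegegeeXeee=>eeeegegeeeegeee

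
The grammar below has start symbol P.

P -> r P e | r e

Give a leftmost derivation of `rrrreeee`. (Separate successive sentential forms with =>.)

P => rPe => rrPee => rrrPeee => rrrreeee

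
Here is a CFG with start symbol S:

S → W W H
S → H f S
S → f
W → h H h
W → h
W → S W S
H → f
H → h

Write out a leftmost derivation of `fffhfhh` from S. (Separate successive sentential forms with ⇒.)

S⇒WWH⇒SWSWH⇒HfSWSWH⇒ffSWSWH⇒fffWSWH⇒fffhSWH⇒fffhfWH⇒fffhfhH⇒fffhfhh

S ⇒ WWH   [S → W W H]
WWH ⇒ SWSWH   [W → S W S]
SWSWH ⇒ HfSWSWH   [S → H f S]
HfSWSWH ⇒ ffSWSWH   [H → f]
ffSWSWH ⇒ fffWSWH   [S → f]
fffWSWH ⇒ fffhSWH   [W → h]
fffhSWH ⇒ fffhfWH   [S → f]
fffhfWH ⇒ fffhfhH   [W → h]
fffhfhH ⇒ fffhfhh   [H → h]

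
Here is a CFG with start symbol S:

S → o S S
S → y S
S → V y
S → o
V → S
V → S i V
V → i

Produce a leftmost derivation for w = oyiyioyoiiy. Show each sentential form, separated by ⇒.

S⇒Vy⇒SiVy⇒oSSiVy⇒oySSiVy⇒oyVySiVy⇒oySiVySiVy⇒oyVyiVySiVy⇒oyiyiVySiVy⇒oyiyiSySiVy⇒oyiyioySiVy⇒oyiyioyoiVy⇒oyiyioyoiiy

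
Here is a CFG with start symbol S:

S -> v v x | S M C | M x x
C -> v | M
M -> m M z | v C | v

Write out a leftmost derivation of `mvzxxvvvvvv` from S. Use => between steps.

S => SMC => SMCMC => SMCMCMC => MxxMCMCMC => mMzxxMCMCMC => mvzxxMCMCMC => mvzxxvCMCMC => mvzxxvvMCMC => mvzxxvvvCMC => mvzxxvvvvMC => mvzxxvvvvvC => mvzxxvvvvvv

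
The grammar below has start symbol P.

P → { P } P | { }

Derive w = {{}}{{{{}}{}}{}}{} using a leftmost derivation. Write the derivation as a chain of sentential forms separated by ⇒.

P ⇒ {P}P   [P → { P } P]
{P}P ⇒ {{}}P   [P → { }]
{{}}P ⇒ {{}}{P}P   [P → { P } P]
{{}}{P}P ⇒ {{}}{{P}P}P   [P → { P } P]
{{}}{{P}P}P ⇒ {{}}{{{P}P}P}P   [P → { P } P]
{{}}{{{P}P}P}P ⇒ {{}}{{{{}}P}P}P   [P → { }]
{{}}{{{{}}P}P}P ⇒ {{}}{{{{}}{}}P}P   [P → { }]
{{}}{{{{}}{}}P}P ⇒ {{}}{{{{}}{}}{}}P   [P → { }]
{{}}{{{{}}{}}{}}P ⇒ {{}}{{{{}}{}}{}}{}   [P → { }]

P⇒{P}P⇒{{}}P⇒{{}}{P}P⇒{{}}{{P}P}P⇒{{}}{{{P}P}P}P⇒{{}}{{{{}}P}P}P⇒{{}}{{{{}}{}}P}P⇒{{}}{{{{}}{}}{}}P⇒{{}}{{{{}}{}}{}}{}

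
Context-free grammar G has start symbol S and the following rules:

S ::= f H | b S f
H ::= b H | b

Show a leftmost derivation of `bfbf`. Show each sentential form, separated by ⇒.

S ⇒ bSf   [S ::= b S f]
bSf ⇒ bfHf   [S ::= f H]
bfHf ⇒ bfbf   [H ::= b]

S ⇒ bSf ⇒ bfHf ⇒ bfbf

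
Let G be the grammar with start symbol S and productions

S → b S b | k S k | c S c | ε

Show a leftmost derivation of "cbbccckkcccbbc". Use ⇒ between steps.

S ⇒ cSc   [S → c S c]
cSc ⇒ cbSbc   [S → b S b]
cbSbc ⇒ cbbSbbc   [S → b S b]
cbbSbbc ⇒ cbbcScbbc   [S → c S c]
cbbcScbbc ⇒ cbbccSccbbc   [S → c S c]
cbbccSccbbc ⇒ cbbcccScccbbc   [S → c S c]
cbbcccScccbbc ⇒ cbbccckSkcccbbc   [S → k S k]
cbbccckSkcccbbc ⇒ cbbccckkcccbbc   [S → ε]

S ⇒ cSc ⇒ cbSbc ⇒ cbbSbbc ⇒ cbbcScbbc ⇒ cbbccSccbbc ⇒ cbbcccScccbbc ⇒ cbbccckSkcccbbc ⇒ cbbccckkcccbbc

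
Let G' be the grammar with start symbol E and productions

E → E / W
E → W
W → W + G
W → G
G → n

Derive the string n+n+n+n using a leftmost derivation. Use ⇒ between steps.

E ⇒ W   [E → W]
W ⇒ W+G   [W → W + G]
W+G ⇒ W+G+G   [W → W + G]
W+G+G ⇒ W+G+G+G   [W → W + G]
W+G+G+G ⇒ G+G+G+G   [W → G]
G+G+G+G ⇒ n+G+G+G   [G → n]
n+G+G+G ⇒ n+n+G+G   [G → n]
n+n+G+G ⇒ n+n+n+G   [G → n]
n+n+n+G ⇒ n+n+n+n   [G → n]

E⇒W⇒W+G⇒W+G+G⇒W+G+G+G⇒G+G+G+G⇒n+G+G+G⇒n+n+G+G⇒n+n+n+G⇒n+n+n+n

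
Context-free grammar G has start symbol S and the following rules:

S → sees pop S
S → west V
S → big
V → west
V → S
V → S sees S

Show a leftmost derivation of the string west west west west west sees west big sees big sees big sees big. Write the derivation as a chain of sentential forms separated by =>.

S => west V => west S sees S => west west V sees S => west west S sees S sees S => west west west V sees S sees S => west west west S sees S sees S sees S => west west west west V sees S sees S sees S => west west west west west sees S sees S sees S => west west west west west sees west V sees S sees S => west west west west west sees west S sees S sees S sees S => west west west west west sees west big sees S sees S sees S => west west west west west sees west big sees big sees S sees S => west west west west west sees west big sees big sees big sees S => west west west west west sees west big sees big sees big sees big

S => west V   [S → west V]
west V => west S sees S   [V → S sees S]
west S sees S => west west V sees S   [S → west V]
west west V sees S => west west S sees S sees S   [V → S sees S]
west west S sees S sees S => west west west V sees S sees S   [S → west V]
west west west V sees S sees S => west west west S sees S sees S sees S   [V → S sees S]
west west west S sees S sees S sees S => west west west west V sees S sees S sees S   [S → west V]
west west west west V sees S sees S sees S => west west west west west sees S sees S sees S   [V → west]
west west west west west sees S sees S sees S => west west west west west sees west V sees S sees S   [S → west V]
west west west west west sees west V sees S sees S => west west west west west sees west S sees S sees S sees S   [V → S sees S]
west west west west west sees west S sees S sees S sees S => west west west west west sees west big sees S sees S sees S   [S → big]
west west west west west sees west big sees S sees S sees S => west west west west west sees west big sees big sees S sees S   [S → big]
west west west west west sees west big sees big sees S sees S => west west west west west sees west big sees big sees big sees S   [S → big]
west west west west west sees west big sees big sees big sees S => west west west west west sees west big sees big sees big sees big   [S → big]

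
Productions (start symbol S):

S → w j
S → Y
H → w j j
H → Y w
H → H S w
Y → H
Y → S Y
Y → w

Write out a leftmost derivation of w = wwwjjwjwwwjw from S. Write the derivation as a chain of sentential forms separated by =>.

S => Y => H => HSw => HSwSw => YwSwSw => wwSwSw => wwYwSw => wwHwSw => wwHSwwSw => wwwjjSwwSw => wwwjjwjwwSw => wwwjjwjwwwjw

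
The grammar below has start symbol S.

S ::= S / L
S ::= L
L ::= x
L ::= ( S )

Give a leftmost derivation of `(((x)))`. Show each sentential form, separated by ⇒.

S ⇒ L ⇒ (S) ⇒ (L) ⇒ ((S)) ⇒ ((L)) ⇒ (((S))) ⇒ (((L))) ⇒ (((x)))

S ⇒ L   [S ::= L]
L ⇒ (S)   [L ::= ( S )]
(S) ⇒ (L)   [S ::= L]
(L) ⇒ ((S))   [L ::= ( S )]
((S)) ⇒ ((L))   [S ::= L]
((L)) ⇒ (((S)))   [L ::= ( S )]
(((S))) ⇒ (((L)))   [S ::= L]
(((L))) ⇒ (((x)))   [L ::= x]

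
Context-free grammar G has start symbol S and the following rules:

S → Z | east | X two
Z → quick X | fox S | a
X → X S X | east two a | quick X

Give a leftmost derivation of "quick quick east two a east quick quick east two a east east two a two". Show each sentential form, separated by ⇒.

S ⇒ X two ⇒ quick X two ⇒ quick X S X two ⇒ quick quick X S X two ⇒ quick quick east two a S X two ⇒ quick quick east two a east X two ⇒ quick quick east two a east X S X two ⇒ quick quick east two a east quick X S X two ⇒ quick quick east two a east quick quick X S X two ⇒ quick quick east two a east quick quick east two a S X two ⇒ quick quick east two a east quick quick east two a east X two ⇒ quick quick east two a east quick quick east two a east east two a two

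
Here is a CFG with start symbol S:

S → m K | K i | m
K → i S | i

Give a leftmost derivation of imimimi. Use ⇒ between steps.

S ⇒ Ki   [S → K i]
Ki ⇒ iSi   [K → i S]
iSi ⇒ imKi   [S → m K]
imKi ⇒ imiSi   [K → i S]
imiSi ⇒ imimKi   [S → m K]
imimKi ⇒ imimiSi   [K → i S]
imimiSi ⇒ imimimi   [S → m]

S ⇒ Ki ⇒ iSi ⇒ imKi ⇒ imiSi ⇒ imimKi ⇒ imimiSi ⇒ imimimi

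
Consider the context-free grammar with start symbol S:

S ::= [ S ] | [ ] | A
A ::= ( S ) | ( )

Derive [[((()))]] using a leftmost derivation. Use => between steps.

S => [S] => [[S]] => [[A]] => [[(S)]] => [[(A)]] => [[((S))]] => [[((A))]] => [[((()))]]

S => [S]   [S ::= [ S ]]
[S] => [[S]]   [S ::= [ S ]]
[[S]] => [[A]]   [S ::= A]
[[A]] => [[(S)]]   [A ::= ( S )]
[[(S)]] => [[(A)]]   [S ::= A]
[[(A)]] => [[((S))]]   [A ::= ( S )]
[[((S))]] => [[((A))]]   [S ::= A]
[[((A))]] => [[((()))]]   [A ::= ( )]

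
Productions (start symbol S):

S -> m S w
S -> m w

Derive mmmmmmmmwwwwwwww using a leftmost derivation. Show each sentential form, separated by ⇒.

S ⇒ mSw ⇒ mmSww ⇒ mmmSwww ⇒ mmmmSwwww ⇒ mmmmmSwwwww ⇒ mmmmmmSwwwwww ⇒ mmmmmmmSwwwwwww ⇒ mmmmmmmmwwwwwwww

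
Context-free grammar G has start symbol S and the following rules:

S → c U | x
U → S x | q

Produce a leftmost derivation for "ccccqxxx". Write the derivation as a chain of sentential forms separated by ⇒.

S ⇒ cU ⇒ cSx ⇒ ccUx ⇒ ccSxx ⇒ cccUxx ⇒ cccSxxx ⇒ ccccUxxx ⇒ ccccqxxx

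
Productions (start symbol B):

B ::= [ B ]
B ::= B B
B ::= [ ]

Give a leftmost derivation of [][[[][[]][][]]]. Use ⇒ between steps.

B ⇒ BB   [B ::= B B]
BB ⇒ []B   [B ::= [ ]]
[]B ⇒ [][B]   [B ::= [ B ]]
[][B] ⇒ [][[B]]   [B ::= [ B ]]
[][[B]] ⇒ [][[BB]]   [B ::= B B]
[][[BB]] ⇒ [][[BBB]]   [B ::= B B]
[][[BBB]] ⇒ [][[BBBB]]   [B ::= B B]
[][[BBBB]] ⇒ [][[[]BBB]]   [B ::= [ ]]
[][[[]BBB]] ⇒ [][[[][B]BB]]   [B ::= [ B ]]
[][[[][B]BB]] ⇒ [][[[][[]]BB]]   [B ::= [ ]]
[][[[][[]]BB]] ⇒ [][[[][[]][]B]]   [B ::= [ ]]
[][[[][[]][]B]] ⇒ [][[[][[]][][]]]   [B ::= [ ]]

B ⇒ BB ⇒ []B ⇒ [][B] ⇒ [][[B]] ⇒ [][[BB]] ⇒ [][[BBB]] ⇒ [][[BBBB]] ⇒ [][[[]BBB]] ⇒ [][[[][B]BB]] ⇒ [][[[][[]]BB]] ⇒ [][[[][[]][]B]] ⇒ [][[[][[]][][]]]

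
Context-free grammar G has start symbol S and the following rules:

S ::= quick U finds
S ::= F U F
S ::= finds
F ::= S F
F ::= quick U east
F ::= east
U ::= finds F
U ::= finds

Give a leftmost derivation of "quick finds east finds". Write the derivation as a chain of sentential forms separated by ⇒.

S ⇒ quick U finds ⇒ quick finds F finds ⇒ quick finds east finds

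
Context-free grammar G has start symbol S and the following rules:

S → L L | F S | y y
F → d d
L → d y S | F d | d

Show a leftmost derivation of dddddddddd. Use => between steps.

S => FS => ddS => ddFS => ddddS => ddddFS => ddddddS => ddddddLL => ddddddFdL => dddddddddL => dddddddddd

S => FS   [S → F S]
FS => ddS   [F → d d]
ddS => ddFS   [S → F S]
ddFS => ddddS   [F → d d]
ddddS => ddddFS   [S → F S]
ddddFS => ddddddS   [F → d d]
ddddddS => ddddddLL   [S → L L]
ddddddLL => ddddddFdL   [L → F d]
ddddddFdL => dddddddddL   [F → d d]
dddddddddL => dddddddddd   [L → d]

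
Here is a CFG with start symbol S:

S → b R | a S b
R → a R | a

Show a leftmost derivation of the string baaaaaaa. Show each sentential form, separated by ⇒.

S ⇒ bR ⇒ baR ⇒ baaR ⇒ baaaR ⇒ baaaaR ⇒ baaaaaR ⇒ baaaaaaR ⇒ baaaaaaa

S ⇒ bR   [S → b R]
bR ⇒ baR   [R → a R]
baR ⇒ baaR   [R → a R]
baaR ⇒ baaaR   [R → a R]
baaaR ⇒ baaaaR   [R → a R]
baaaaR ⇒ baaaaaR   [R → a R]
baaaaaR ⇒ baaaaaaR   [R → a R]
baaaaaaR ⇒ baaaaaaa   [R → a]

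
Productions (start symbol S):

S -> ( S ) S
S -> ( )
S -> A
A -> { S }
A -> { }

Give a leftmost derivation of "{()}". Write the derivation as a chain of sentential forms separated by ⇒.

S ⇒ A ⇒ {S} ⇒ {()}

S ⇒ A   [S -> A]
A ⇒ {S}   [A -> { S }]
{S} ⇒ {()}   [S -> ( )]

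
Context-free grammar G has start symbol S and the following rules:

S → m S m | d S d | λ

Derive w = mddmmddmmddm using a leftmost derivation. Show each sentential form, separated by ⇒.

S ⇒ mSm ⇒ mdSdm ⇒ mddSddm ⇒ mddmSmddm ⇒ mddmmSmmddm ⇒ mddmmdSdmmddm ⇒ mddmmddmmddm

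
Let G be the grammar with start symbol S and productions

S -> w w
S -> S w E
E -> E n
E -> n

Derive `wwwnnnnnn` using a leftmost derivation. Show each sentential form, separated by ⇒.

S ⇒ SwE ⇒ wwwE ⇒ wwwEn ⇒ wwwEnn ⇒ wwwEnnn ⇒ wwwEnnnn ⇒ wwwEnnnnn ⇒ wwwnnnnnn

S ⇒ SwE   [S -> S w E]
SwE ⇒ wwwE   [S -> w w]
wwwE ⇒ wwwEn   [E -> E n]
wwwEn ⇒ wwwEnn   [E -> E n]
wwwEnn ⇒ wwwEnnn   [E -> E n]
wwwEnnn ⇒ wwwEnnnn   [E -> E n]
wwwEnnnn ⇒ wwwEnnnnn   [E -> E n]
wwwEnnnnn ⇒ wwwnnnnnn   [E -> n]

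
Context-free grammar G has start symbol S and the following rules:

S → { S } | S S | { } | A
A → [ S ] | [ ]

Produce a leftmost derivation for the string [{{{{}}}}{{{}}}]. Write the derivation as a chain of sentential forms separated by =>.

S => A   [S → A]
A => [S]   [A → [ S ]]
[S] => [SS]   [S → S S]
[SS] => [{S}S]   [S → { S }]
[{S}S] => [{{S}}S]   [S → { S }]
[{{S}}S] => [{{{S}}}S]   [S → { S }]
[{{{S}}}S] => [{{{{}}}}S]   [S → { }]
[{{{{}}}}S] => [{{{{}}}}{S}]   [S → { S }]
[{{{{}}}}{S}] => [{{{{}}}}{{S}}]   [S → { S }]
[{{{{}}}}{{S}}] => [{{{{}}}}{{{}}}]   [S → { }]

S => A => [S] => [SS] => [{S}S] => [{{S}}S] => [{{{S}}}S] => [{{{{}}}}S] => [{{{{}}}}{S}] => [{{{{}}}}{{S}}] => [{{{{}}}}{{{}}}]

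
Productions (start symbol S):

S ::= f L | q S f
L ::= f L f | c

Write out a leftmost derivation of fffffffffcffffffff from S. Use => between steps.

S => fL => ffLf => fffLff => ffffLfff => fffffLffff => ffffffLfffff => fffffffLffffff => ffffffffLfffffff => fffffffffLffffffff => fffffffffcffffffff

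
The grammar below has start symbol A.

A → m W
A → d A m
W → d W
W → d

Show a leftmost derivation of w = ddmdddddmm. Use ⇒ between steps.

A ⇒ dAm ⇒ ddAmm ⇒ ddmWmm ⇒ ddmdWmm ⇒ ddmddWmm ⇒ ddmdddWmm ⇒ ddmddddWmm ⇒ ddmdddddmm

A ⇒ dAm   [A → d A m]
dAm ⇒ ddAmm   [A → d A m]
ddAmm ⇒ ddmWmm   [A → m W]
ddmWmm ⇒ ddmdWmm   [W → d W]
ddmdWmm ⇒ ddmddWmm   [W → d W]
ddmddWmm ⇒ ddmdddWmm   [W → d W]
ddmdddWmm ⇒ ddmddddWmm   [W → d W]
ddmddddWmm ⇒ ddmdddddmm   [W → d]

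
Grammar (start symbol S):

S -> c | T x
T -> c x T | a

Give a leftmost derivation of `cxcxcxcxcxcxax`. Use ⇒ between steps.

S ⇒ Tx ⇒ cxTx ⇒ cxcxTx ⇒ cxcxcxTx ⇒ cxcxcxcxTx ⇒ cxcxcxcxcxTx ⇒ cxcxcxcxcxcxTx ⇒ cxcxcxcxcxcxax

S ⇒ Tx   [S -> T x]
Tx ⇒ cxTx   [T -> c x T]
cxTx ⇒ cxcxTx   [T -> c x T]
cxcxTx ⇒ cxcxcxTx   [T -> c x T]
cxcxcxTx ⇒ cxcxcxcxTx   [T -> c x T]
cxcxcxcxTx ⇒ cxcxcxcxcxTx   [T -> c x T]
cxcxcxcxcxTx ⇒ cxcxcxcxcxcxTx   [T -> c x T]
cxcxcxcxcxcxTx ⇒ cxcxcxcxcxcxax   [T -> a]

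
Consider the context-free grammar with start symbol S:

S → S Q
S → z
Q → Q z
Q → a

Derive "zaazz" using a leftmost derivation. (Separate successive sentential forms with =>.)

S=>SQ=>SQQ=>zQQ=>zaQ=>zaQz=>zaQzz=>zaazz

S => SQ   [S → S Q]
SQ => SQQ   [S → S Q]
SQQ => zQQ   [S → z]
zQQ => zaQ   [Q → a]
zaQ => zaQz   [Q → Q z]
zaQz => zaQzz   [Q → Q z]
zaQzz => zaazz   [Q → a]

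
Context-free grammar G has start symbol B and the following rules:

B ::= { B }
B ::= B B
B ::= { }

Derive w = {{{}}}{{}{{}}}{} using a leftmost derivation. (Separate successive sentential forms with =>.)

B => BB => {B}B => {{B}}B => {{{}}}B => {{{}}}BB => {{{}}}{B}B => {{{}}}{BB}B => {{{}}}{{}B}B => {{{}}}{{}{B}}B => {{{}}}{{}{{}}}B => {{{}}}{{}{{}}}{}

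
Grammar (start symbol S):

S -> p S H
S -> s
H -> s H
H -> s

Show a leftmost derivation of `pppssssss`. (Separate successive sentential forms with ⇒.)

S⇒pSH⇒ppSHH⇒pppSHHH⇒pppsHHH⇒pppssHHH⇒pppsssHHH⇒pppssssHH⇒pppsssssH⇒pppssssss

S ⇒ pSH   [S -> p S H]
pSH ⇒ ppSHH   [S -> p S H]
ppSHH ⇒ pppSHHH   [S -> p S H]
pppSHHH ⇒ pppsHHH   [S -> s]
pppsHHH ⇒ pppssHHH   [H -> s H]
pppssHHH ⇒ pppsssHHH   [H -> s H]
pppsssHHH ⇒ pppssssHH   [H -> s]
pppssssHH ⇒ pppsssssH   [H -> s]
pppsssssH ⇒ pppssssss   [H -> s]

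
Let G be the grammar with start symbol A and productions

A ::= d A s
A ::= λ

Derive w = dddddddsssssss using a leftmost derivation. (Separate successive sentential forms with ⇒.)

A ⇒ dAs ⇒ ddAss ⇒ dddAsss ⇒ ddddAssss ⇒ dddddAsssss ⇒ ddddddAssssss ⇒ dddddddAsssssss ⇒ dddddddsssssss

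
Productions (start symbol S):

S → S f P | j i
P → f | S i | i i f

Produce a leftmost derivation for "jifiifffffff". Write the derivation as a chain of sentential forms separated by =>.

S => SfP => SfPfP => SfPfPfP => SfPfPfPfP => jifPfPfPfP => jifiiffPfPfP => jifiiffffPfP => jifiiffffffP => jifiifffffff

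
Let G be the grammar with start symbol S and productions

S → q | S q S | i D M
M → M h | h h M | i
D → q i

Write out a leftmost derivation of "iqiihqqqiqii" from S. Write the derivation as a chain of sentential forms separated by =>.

S => SqS   [S → S q S]
SqS => SqSqS   [S → S q S]
SqSqS => iDMqSqS   [S → i D M]
iDMqSqS => iqiMqSqS   [D → q i]
iqiMqSqS => iqiMhqSqS   [M → M h]
iqiMhqSqS => iqiihqSqS   [M → i]
iqiihqSqS => iqiihqqqS   [S → q]
iqiihqqqS => iqiihqqqiDM   [S → i D M]
iqiihqqqiDM => iqiihqqqiqiM   [D → q i]
iqiihqqqiqiM => iqiihqqqiqii   [M → i]

S=>SqS=>SqSqS=>iDMqSqS=>iqiMqSqS=>iqiMhqSqS=>iqiihqSqS=>iqiihqqqS=>iqiihqqqiDM=>iqiihqqqiqiM=>iqiihqqqiqii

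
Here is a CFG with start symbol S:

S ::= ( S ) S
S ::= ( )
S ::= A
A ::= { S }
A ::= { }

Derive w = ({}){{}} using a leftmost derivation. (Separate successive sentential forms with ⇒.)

S ⇒ (S)S   [S ::= ( S ) S]
(S)S ⇒ (A)S   [S ::= A]
(A)S ⇒ ({})S   [A ::= { }]
({})S ⇒ ({})A   [S ::= A]
({})A ⇒ ({}){S}   [A ::= { S }]
({}){S} ⇒ ({}){A}   [S ::= A]
({}){A} ⇒ ({}){{}}   [A ::= { }]

S⇒(S)S⇒(A)S⇒({})S⇒({})A⇒({}){S}⇒({}){A}⇒({}){{}}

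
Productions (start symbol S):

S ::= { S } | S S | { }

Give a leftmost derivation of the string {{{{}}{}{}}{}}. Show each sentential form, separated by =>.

S => {S}   [S ::= { S }]
{S} => {SS}   [S ::= S S]
{SS} => {{S}S}   [S ::= { S }]
{{S}S} => {{SS}S}   [S ::= S S]
{{SS}S} => {{SSS}S}   [S ::= S S]
{{SSS}S} => {{{S}SS}S}   [S ::= { S }]
{{{S}SS}S} => {{{{}}SS}S}   [S ::= { }]
{{{{}}SS}S} => {{{{}}{}S}S}   [S ::= { }]
{{{{}}{}S}S} => {{{{}}{}{}}S}   [S ::= { }]
{{{{}}{}{}}S} => {{{{}}{}{}}{}}   [S ::= { }]

S=>{S}=>{SS}=>{{S}S}=>{{SS}S}=>{{SSS}S}=>{{{S}SS}S}=>{{{{}}SS}S}=>{{{{}}{}S}S}=>{{{{}}{}{}}S}=>{{{{}}{}{}}{}}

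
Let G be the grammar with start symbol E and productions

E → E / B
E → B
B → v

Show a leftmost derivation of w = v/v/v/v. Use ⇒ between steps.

E ⇒ E/B   [E → E / B]
E/B ⇒ E/B/B   [E → E / B]
E/B/B ⇒ E/B/B/B   [E → E / B]
E/B/B/B ⇒ B/B/B/B   [E → B]
B/B/B/B ⇒ v/B/B/B   [B → v]
v/B/B/B ⇒ v/v/B/B   [B → v]
v/v/B/B ⇒ v/v/v/B   [B → v]
v/v/v/B ⇒ v/v/v/v   [B → v]

E ⇒ E/B ⇒ E/B/B ⇒ E/B/B/B ⇒ B/B/B/B ⇒ v/B/B/B ⇒ v/v/B/B ⇒ v/v/v/B ⇒ v/v/v/v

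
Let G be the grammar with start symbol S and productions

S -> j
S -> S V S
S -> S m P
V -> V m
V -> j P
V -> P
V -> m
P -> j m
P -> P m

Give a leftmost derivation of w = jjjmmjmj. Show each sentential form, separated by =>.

S=>SVS=>jVS=>jjPS=>jjPmS=>jjjmmS=>jjjmmSVS=>jjjmmjVS=>jjjmmjmS=>jjjmmjmj

S => SVS   [S -> S V S]
SVS => jVS   [S -> j]
jVS => jjPS   [V -> j P]
jjPS => jjPmS   [P -> P m]
jjPmS => jjjmmS   [P -> j m]
jjjmmS => jjjmmSVS   [S -> S V S]
jjjmmSVS => jjjmmjVS   [S -> j]
jjjmmjVS => jjjmmjmS   [V -> m]
jjjmmjmS => jjjmmjmj   [S -> j]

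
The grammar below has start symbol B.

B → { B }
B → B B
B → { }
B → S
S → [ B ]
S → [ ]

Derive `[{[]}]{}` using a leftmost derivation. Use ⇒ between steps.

B ⇒ BB ⇒ SB ⇒ [B]B ⇒ [{B}]B ⇒ [{S}]B ⇒ [{[]}]B ⇒ [{[]}]{}

B ⇒ BB   [B → B B]
BB ⇒ SB   [B → S]
SB ⇒ [B]B   [S → [ B ]]
[B]B ⇒ [{B}]B   [B → { B }]
[{B}]B ⇒ [{S}]B   [B → S]
[{S}]B ⇒ [{[]}]B   [S → [ ]]
[{[]}]B ⇒ [{[]}]{}   [B → { }]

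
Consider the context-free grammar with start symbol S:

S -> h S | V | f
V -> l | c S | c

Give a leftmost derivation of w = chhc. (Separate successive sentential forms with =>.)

S=>V=>cS=>chS=>chhS=>chhV=>chhc

S => V   [S -> V]
V => cS   [V -> c S]
cS => chS   [S -> h S]
chS => chhS   [S -> h S]
chhS => chhV   [S -> V]
chhV => chhc   [V -> c]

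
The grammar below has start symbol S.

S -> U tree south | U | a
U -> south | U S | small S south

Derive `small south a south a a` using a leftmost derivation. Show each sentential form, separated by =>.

S => U => U S => U S S => small S south S S => small U south S S => small U S south S S => small south S south S S => small south a south S S => small south a south a S => small south a south a a

S => U   [S -> U]
U => U S   [U -> U S]
U S => U S S   [U -> U S]
U S S => small S south S S   [U -> small S south]
small S south S S => small U south S S   [S -> U]
small U south S S => small U S south S S   [U -> U S]
small U S south S S => small south S south S S   [U -> south]
small south S south S S => small south a south S S   [S -> a]
small south a south S S => small south a south a S   [S -> a]
small south a south a S => small south a south a a   [S -> a]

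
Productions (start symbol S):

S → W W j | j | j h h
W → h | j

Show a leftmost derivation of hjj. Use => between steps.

S => WWj => hWj => hjj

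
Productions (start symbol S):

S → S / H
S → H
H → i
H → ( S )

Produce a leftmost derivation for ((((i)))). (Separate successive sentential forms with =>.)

S => H   [S → H]
H => (S)   [H → ( S )]
(S) => (H)   [S → H]
(H) => ((S))   [H → ( S )]
((S)) => ((H))   [S → H]
((H)) => (((S)))   [H → ( S )]
(((S))) => (((H)))   [S → H]
(((H))) => ((((S))))   [H → ( S )]
((((S)))) => ((((H))))   [S → H]
((((H)))) => ((((i))))   [H → i]

S=>H=>(S)=>(H)=>((S))=>((H))=>(((S)))=>(((H)))=>((((S))))=>((((H))))=>((((i))))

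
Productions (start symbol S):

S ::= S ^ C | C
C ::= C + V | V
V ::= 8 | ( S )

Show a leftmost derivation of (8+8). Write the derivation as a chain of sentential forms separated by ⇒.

S ⇒ C   [S ::= C]
C ⇒ V   [C ::= V]
V ⇒ (S)   [V ::= ( S )]
(S) ⇒ (C)   [S ::= C]
(C) ⇒ (C+V)   [C ::= C + V]
(C+V) ⇒ (V+V)   [C ::= V]
(V+V) ⇒ (8+V)   [V ::= 8]
(8+V) ⇒ (8+8)   [V ::= 8]

S ⇒ C ⇒ V ⇒ (S) ⇒ (C) ⇒ (C+V) ⇒ (V+V) ⇒ (8+V) ⇒ (8+8)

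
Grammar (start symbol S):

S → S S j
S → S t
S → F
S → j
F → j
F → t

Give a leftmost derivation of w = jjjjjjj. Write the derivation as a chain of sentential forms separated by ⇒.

S⇒SSj⇒SSjSj⇒SSjSjSj⇒jSjSjSj⇒jFjSjSj⇒jjjSjSj⇒jjjjjSj⇒jjjjjjj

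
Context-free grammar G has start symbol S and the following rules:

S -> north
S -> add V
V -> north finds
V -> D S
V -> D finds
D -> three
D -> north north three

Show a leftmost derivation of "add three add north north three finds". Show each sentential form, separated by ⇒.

S ⇒ add V   [S -> add V]
add V ⇒ add D S   [V -> D S]
add D S ⇒ add three S   [D -> three]
add three S ⇒ add three add V   [S -> add V]
add three add V ⇒ add three add D finds   [V -> D finds]
add three add D finds ⇒ add three add north north three finds   [D -> north north three]

S ⇒ add V ⇒ add D S ⇒ add three S ⇒ add three add V ⇒ add three add D finds ⇒ add three add north north three finds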